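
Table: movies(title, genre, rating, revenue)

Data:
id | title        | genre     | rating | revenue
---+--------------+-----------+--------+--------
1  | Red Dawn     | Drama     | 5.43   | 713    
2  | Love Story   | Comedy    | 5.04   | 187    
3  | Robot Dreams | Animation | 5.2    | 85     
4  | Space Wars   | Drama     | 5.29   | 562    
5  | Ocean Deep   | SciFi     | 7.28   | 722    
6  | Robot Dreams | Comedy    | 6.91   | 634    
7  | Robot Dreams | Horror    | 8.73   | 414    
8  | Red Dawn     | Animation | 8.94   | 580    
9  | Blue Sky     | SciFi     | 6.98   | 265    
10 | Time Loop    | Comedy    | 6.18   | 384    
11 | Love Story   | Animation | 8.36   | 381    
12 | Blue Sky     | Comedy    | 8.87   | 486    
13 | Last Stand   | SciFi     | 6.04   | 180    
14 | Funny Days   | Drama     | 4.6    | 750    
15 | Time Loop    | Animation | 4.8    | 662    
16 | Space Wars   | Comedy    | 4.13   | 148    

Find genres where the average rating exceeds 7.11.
SELECT genre, AVG(rating)
FROM movies
GROUP BY genre
HAVING AVG(rating) > 7.11

Result:
  Horror: avg=8.73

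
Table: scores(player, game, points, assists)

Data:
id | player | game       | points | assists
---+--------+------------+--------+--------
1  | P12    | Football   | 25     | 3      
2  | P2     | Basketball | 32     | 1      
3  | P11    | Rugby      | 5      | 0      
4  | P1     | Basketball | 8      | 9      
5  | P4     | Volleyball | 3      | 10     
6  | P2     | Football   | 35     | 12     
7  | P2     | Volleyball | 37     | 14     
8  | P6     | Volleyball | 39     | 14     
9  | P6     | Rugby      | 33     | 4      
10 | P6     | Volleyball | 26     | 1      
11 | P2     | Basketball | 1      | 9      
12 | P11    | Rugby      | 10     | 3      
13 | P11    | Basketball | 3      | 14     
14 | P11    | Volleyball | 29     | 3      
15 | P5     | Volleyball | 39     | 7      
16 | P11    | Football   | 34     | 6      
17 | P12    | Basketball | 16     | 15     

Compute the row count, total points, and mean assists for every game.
SELECT game,
       COUNT(*) as cnt,
       SUM(points) as total_points,
       AVG(assists) as avg_assists
FROM scores
GROUP BY game

Result:
  Basketball: 5 records, 60 total points, 9.60 avg assists
  Football: 3 records, 94 total points, 7.00 avg assists
  Rugby: 3 records, 48 total points, 2.33 avg assists
  Volleyball: 6 records, 173 total points, 8.17 avg assists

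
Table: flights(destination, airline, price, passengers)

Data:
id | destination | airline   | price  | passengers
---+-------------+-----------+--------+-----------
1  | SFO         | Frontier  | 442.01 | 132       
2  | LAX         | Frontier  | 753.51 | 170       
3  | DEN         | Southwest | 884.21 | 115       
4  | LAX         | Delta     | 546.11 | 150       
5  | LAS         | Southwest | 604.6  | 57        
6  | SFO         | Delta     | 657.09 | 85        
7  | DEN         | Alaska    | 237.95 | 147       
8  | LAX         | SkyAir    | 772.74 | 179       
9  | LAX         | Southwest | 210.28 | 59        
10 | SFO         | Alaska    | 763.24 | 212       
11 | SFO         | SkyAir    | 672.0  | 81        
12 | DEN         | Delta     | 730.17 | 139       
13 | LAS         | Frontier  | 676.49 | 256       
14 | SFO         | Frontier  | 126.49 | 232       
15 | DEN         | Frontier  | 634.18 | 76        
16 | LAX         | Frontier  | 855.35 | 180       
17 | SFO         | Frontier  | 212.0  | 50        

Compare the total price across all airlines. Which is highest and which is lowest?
SELECT airline, SUM(price)
FROM flights
GROUP BY airline
ORDER BY SUM(price)

All groups:
  Alaska: 1001.19
  SkyAir: 1444.74
  Southwest: 1699.09
  Delta: 1933.37
  Frontier: 3700.03

Highest: Frontier (3700.03)
Lowest: Alaska (1001.19)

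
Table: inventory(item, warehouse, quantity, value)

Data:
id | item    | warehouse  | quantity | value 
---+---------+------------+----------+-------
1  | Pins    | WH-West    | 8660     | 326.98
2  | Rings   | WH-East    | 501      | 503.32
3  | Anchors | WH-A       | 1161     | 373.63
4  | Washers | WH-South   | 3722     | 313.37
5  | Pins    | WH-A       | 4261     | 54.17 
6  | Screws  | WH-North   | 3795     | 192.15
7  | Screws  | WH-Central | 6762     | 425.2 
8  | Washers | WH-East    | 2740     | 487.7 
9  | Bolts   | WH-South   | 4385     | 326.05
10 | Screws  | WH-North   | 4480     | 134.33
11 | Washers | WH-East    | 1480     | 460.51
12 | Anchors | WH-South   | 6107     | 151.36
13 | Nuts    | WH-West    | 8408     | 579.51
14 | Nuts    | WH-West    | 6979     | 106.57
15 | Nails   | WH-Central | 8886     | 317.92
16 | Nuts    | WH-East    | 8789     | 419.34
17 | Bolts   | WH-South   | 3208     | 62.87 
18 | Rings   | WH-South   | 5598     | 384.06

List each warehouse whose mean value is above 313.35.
SELECT warehouse, AVG(value)
FROM inventory
GROUP BY warehouse
HAVING AVG(value) > 313.35

Result:
  WH-Central: avg=371.56
  WH-East: avg=467.72
  WH-West: avg=337.69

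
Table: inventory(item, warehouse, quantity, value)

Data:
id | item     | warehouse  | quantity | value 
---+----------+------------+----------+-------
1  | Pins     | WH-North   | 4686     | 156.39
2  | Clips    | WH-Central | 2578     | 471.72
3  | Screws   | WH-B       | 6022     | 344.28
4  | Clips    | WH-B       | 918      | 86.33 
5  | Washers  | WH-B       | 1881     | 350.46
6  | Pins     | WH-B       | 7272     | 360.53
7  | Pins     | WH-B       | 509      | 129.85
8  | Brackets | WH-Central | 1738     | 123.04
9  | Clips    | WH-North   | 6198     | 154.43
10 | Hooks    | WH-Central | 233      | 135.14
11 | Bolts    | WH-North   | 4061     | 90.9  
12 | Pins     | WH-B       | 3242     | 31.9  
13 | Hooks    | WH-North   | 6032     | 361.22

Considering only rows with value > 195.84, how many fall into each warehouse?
SELECT warehouse, COUNT(*)
FROM inventory
WHERE value > 195.84
GROUP BY warehouse

Note: WHERE filters rows before grouping.

Result:
  WH-B: 3
  WH-Central: 1
  WH-North: 1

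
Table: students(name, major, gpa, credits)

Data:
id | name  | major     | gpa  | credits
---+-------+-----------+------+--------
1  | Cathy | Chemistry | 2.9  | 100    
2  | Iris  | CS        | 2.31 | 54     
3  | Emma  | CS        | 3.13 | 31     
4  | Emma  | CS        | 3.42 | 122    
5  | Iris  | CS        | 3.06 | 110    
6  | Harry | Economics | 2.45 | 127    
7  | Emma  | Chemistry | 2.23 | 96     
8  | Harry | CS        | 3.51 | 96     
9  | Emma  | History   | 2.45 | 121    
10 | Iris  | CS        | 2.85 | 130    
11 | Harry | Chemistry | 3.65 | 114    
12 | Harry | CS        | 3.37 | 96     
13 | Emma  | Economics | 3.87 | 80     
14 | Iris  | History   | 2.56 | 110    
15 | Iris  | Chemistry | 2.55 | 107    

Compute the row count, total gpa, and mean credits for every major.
SELECT major,
       COUNT(*) as cnt,
       SUM(gpa) as total_gpa,
       AVG(credits) as avg_credits
FROM students
GROUP BY major

Result:
  CS: 7 records, 21.65 total gpa, 91.29 avg credits
  Chemistry: 4 records, 11.33 total gpa, 104.25 avg credits
  Economics: 2 records, 6.32 total gpa, 103.50 avg credits
  History: 2 records, 5.01 total gpa, 115.50 avg credits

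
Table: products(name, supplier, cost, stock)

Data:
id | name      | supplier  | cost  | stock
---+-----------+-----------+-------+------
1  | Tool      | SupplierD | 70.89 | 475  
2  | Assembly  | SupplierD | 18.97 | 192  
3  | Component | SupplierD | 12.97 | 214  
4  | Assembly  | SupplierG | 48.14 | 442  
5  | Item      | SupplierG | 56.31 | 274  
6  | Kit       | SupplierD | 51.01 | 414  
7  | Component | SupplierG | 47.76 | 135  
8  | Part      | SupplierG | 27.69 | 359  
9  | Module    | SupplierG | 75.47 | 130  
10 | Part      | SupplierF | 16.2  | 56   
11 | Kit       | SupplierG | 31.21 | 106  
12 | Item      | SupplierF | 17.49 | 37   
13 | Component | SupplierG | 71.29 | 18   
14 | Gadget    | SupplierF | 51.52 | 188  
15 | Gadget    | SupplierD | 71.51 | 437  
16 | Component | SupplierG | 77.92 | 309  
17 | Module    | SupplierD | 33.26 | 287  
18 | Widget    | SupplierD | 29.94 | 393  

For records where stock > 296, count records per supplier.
SELECT supplier, COUNT(*)
FROM products
WHERE stock > 296
GROUP BY supplier

Note: WHERE filters rows before grouping.

Result:
  SupplierD: 4
  SupplierG: 3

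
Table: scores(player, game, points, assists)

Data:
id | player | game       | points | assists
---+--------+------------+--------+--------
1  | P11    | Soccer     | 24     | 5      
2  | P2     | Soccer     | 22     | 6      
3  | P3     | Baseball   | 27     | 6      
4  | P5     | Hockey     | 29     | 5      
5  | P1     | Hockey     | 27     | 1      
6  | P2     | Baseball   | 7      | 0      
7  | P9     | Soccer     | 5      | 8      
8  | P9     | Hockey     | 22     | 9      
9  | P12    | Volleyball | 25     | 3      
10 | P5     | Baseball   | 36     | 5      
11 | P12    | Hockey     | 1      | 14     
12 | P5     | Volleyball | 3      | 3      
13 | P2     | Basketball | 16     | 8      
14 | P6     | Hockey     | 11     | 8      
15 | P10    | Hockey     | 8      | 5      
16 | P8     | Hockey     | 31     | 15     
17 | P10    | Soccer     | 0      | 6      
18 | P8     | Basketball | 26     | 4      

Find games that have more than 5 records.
SELECT game, COUNT(*) as cnt
FROM scores
GROUP BY game
HAVING COUNT(*) > 5

Result:
  Hockey: 7

Note: HAVING filters groups after aggregation, WHERE filters rows before.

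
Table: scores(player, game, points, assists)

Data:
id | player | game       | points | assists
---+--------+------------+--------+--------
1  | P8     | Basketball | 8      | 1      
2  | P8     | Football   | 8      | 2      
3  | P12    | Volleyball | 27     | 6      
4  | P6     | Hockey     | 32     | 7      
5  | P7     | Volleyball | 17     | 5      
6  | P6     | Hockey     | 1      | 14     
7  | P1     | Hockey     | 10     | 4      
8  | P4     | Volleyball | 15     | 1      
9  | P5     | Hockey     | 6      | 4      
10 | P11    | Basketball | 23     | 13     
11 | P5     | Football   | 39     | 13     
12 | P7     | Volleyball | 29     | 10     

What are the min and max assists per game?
SELECT game, MIN(assists), MAX(assists)
FROM scores
GROUP BY game

Result:
  Basketball: min=1, max=13
  Football: min=2, max=13
  Hockey: min=4, max=14
  Volleyball: min=1, max=10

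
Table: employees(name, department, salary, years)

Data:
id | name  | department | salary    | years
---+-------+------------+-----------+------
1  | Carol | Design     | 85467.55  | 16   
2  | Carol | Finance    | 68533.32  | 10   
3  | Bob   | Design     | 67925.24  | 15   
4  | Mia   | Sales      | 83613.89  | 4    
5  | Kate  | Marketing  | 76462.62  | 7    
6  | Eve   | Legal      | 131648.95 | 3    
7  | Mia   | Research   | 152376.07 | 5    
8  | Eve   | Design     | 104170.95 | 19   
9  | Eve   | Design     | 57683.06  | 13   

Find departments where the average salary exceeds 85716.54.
SELECT department, AVG(salary)
FROM employees
GROUP BY department
HAVING AVG(salary) > 85716.54

Result:
  Legal: avg=131648.95
  Research: avg=152376.07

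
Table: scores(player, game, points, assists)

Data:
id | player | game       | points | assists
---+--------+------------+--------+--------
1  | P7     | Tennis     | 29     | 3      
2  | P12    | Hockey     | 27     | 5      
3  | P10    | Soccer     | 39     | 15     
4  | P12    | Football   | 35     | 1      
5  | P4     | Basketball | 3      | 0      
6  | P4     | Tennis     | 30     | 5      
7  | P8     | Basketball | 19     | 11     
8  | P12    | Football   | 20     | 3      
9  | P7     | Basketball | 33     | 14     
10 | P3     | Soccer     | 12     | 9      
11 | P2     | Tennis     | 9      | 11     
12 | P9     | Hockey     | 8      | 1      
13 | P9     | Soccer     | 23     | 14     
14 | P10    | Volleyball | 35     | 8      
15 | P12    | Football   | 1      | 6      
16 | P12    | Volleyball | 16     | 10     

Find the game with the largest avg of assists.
SELECT game, AVG(assists) as val
FROM scores
GROUP BY game
ORDER BY val DESC
LIMIT 1

Result: Soccer with avg(assists) = 12.67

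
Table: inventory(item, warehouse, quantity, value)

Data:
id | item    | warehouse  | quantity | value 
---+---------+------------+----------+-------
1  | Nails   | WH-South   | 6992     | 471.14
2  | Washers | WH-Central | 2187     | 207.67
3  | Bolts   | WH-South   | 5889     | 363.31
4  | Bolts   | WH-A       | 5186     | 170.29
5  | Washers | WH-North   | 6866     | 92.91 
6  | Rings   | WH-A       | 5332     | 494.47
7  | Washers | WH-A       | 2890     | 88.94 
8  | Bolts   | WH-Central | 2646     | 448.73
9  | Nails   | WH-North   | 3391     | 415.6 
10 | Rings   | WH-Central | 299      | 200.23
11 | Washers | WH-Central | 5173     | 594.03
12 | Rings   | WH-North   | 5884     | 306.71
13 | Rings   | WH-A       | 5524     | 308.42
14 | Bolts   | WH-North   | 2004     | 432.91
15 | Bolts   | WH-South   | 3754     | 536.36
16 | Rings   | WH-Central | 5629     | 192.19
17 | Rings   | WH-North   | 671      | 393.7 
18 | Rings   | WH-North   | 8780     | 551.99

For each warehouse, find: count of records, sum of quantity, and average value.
SELECT warehouse,
       COUNT(*) as cnt,
       SUM(quantity) as total_quantity,
       AVG(value) as avg_value
FROM inventory
GROUP BY warehouse

Result:
  WH-A: 4 records, 18932 total quantity, 265.53 avg value
  WH-Central: 5 records, 15934 total quantity, 328.57 avg value
  WH-North: 6 records, 27596 total quantity, 365.64 avg value
  WH-South: 3 records, 16635 total quantity, 456.94 avg value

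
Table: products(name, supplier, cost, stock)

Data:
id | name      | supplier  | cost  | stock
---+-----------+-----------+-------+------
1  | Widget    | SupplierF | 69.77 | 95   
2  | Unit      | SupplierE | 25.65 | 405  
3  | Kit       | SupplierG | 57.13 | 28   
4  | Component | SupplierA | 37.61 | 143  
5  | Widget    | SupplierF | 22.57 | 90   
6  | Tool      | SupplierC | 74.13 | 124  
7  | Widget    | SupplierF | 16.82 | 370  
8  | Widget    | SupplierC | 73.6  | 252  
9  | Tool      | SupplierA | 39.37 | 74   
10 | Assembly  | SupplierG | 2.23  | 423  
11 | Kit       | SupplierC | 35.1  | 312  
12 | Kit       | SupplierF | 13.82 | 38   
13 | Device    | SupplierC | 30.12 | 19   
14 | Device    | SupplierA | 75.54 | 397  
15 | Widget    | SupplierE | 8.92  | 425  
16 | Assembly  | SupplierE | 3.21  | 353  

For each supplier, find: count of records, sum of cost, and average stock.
SELECT supplier,
       COUNT(*) as cnt,
       SUM(cost) as total_cost,
       AVG(stock) as avg_stock
FROM products
GROUP BY supplier

Result:
  SupplierA: 3 records, 152.52 total cost, 204.67 avg stock
  SupplierC: 4 records, 212.95 total cost, 176.75 avg stock
  SupplierE: 3 records, 37.78 total cost, 394.33 avg stock
  SupplierF: 4 records, 122.98 total cost, 148.25 avg stock
  SupplierG: 2 records, 59.36 total cost, 225.50 avg stock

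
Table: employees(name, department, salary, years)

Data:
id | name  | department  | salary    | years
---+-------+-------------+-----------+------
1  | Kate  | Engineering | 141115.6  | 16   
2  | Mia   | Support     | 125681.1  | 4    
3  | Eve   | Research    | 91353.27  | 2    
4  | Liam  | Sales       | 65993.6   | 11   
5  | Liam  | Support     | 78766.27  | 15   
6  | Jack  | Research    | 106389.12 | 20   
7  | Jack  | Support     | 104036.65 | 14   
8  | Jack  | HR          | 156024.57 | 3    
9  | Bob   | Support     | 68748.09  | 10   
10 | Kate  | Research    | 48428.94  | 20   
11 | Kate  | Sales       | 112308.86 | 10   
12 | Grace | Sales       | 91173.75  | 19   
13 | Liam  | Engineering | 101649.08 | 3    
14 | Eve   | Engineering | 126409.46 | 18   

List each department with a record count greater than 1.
SELECT department, COUNT(*) as cnt
FROM employees
GROUP BY department
HAVING COUNT(*) > 1

Result:
  Engineering: 3
  Research: 3
  Sales: 3
  Support: 4

Note: HAVING filters groups after aggregation, WHERE filters rows before.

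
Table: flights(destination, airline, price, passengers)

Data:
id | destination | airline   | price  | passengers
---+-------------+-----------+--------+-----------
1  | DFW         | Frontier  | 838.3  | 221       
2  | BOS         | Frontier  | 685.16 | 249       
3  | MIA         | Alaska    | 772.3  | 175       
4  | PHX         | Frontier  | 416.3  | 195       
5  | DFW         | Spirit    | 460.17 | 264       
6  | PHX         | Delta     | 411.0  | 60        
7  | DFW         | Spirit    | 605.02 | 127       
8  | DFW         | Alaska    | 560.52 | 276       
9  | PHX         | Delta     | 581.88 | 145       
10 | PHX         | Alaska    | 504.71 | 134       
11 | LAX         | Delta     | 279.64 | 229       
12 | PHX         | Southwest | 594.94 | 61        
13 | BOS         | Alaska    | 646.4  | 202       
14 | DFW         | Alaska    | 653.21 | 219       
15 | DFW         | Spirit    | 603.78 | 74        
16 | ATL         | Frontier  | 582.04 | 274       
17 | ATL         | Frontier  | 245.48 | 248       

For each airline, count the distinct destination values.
SELECT airline, COUNT(DISTINCT destination)
FROM flights
GROUP BY airline

Result:
  Alaska: 4 distinct
  Delta: 2 distinct
  Frontier: 4 distinct
  Southwest: 1 distinct
  Spirit: 1 distinct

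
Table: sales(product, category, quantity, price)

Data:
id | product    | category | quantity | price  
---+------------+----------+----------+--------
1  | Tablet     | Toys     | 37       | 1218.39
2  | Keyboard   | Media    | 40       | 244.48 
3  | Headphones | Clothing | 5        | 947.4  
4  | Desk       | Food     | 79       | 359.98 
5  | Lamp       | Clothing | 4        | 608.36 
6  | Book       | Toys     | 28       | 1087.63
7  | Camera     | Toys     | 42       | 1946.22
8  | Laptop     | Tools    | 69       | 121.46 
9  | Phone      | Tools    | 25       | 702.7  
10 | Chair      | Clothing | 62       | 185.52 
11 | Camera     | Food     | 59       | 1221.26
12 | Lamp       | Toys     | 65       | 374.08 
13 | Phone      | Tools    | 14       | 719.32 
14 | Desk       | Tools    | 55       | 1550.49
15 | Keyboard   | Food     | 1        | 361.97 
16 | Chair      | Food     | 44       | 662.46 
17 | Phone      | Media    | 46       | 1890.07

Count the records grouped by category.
SELECT category, COUNT(*) as count
FROM sales
GROUP BY category

Result:
  Clothing: 3
  Food: 4
  Media: 2
  Tools: 4
  Toys: 4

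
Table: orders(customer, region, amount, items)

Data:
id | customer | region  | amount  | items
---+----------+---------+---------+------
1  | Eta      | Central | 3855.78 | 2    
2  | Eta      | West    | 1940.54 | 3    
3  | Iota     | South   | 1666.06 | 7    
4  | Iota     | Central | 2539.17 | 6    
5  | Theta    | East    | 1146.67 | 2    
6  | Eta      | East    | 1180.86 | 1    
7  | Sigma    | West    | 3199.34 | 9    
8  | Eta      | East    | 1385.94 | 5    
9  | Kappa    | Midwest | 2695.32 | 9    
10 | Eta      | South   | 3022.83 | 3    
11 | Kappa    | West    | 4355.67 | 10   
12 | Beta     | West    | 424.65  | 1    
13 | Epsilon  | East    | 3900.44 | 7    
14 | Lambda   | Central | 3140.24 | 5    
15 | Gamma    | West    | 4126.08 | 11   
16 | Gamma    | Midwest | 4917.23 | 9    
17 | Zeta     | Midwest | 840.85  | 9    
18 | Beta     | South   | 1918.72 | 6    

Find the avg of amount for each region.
SELECT region, AVG(amount) as result
FROM orders
GROUP BY region

Result:
  Central: 3178.40
  East: 1903.48
  Midwest: 2817.80
  South: 2202.54
  West: 2809.26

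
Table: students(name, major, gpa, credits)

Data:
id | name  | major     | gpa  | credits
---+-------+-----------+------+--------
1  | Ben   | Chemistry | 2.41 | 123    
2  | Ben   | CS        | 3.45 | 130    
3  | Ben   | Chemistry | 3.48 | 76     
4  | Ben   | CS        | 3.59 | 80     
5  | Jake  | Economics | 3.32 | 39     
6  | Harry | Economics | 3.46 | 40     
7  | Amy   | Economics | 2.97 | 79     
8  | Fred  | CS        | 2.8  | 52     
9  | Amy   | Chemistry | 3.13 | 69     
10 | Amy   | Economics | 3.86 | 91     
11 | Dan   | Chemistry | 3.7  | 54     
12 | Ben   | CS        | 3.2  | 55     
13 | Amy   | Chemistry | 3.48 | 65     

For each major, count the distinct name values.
SELECT major, COUNT(DISTINCT name)
FROM students
GROUP BY major

Result:
  CS: 2 distinct
  Chemistry: 3 distinct
  Economics: 3 distinct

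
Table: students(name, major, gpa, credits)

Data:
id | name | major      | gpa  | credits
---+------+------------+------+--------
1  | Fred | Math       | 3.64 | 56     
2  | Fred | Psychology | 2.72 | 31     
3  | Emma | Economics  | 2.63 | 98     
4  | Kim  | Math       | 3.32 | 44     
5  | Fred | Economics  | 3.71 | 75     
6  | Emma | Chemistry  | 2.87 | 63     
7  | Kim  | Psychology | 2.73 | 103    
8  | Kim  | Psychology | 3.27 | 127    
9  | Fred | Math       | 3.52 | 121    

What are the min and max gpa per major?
SELECT major, MIN(gpa), MAX(gpa)
FROM students
GROUP BY major

Result:
  Chemistry: min=2.87, max=2.87
  Economics: min=2.63, max=3.71
  Math: min=3.32, max=3.64
  Psychology: min=2.72, max=3.27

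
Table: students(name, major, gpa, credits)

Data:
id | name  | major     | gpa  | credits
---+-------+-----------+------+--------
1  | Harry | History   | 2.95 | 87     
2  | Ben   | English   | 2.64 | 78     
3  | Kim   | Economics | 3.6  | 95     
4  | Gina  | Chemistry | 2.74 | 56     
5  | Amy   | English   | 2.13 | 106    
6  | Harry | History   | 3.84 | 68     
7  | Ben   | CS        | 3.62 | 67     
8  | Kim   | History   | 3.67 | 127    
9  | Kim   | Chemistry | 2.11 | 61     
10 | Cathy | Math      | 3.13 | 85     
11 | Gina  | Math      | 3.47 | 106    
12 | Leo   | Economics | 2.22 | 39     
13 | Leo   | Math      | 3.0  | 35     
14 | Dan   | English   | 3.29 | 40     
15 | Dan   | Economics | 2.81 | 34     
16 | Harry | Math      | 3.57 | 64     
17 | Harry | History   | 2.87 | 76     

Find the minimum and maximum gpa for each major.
SELECT major, MIN(gpa), MAX(gpa)
FROM students
GROUP BY major

Result:
  CS: min=3.62, max=3.62
  Chemistry: min=2.11, max=2.74
  Economics: min=2.22, max=3.60
  English: min=2.13, max=3.29
  History: min=2.87, max=3.84
  Math: min=3.00, max=3.57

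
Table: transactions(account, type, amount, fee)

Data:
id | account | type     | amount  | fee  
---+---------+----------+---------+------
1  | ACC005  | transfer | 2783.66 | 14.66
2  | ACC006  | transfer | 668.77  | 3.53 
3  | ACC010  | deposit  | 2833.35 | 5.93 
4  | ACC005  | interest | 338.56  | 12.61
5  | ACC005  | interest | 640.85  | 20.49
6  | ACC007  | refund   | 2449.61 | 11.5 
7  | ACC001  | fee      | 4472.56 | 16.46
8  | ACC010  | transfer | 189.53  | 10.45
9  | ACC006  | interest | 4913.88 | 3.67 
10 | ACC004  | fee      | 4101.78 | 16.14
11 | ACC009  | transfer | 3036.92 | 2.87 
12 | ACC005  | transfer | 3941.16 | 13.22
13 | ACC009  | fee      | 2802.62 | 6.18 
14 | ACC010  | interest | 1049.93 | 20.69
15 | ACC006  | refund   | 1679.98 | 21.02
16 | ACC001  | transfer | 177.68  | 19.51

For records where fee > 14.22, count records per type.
SELECT type, COUNT(*)
FROM transactions
WHERE fee > 14.22
GROUP BY type

Note: WHERE filters rows before grouping.

Result:
  fee: 2
  interest: 2
  refund: 1
  transfer: 2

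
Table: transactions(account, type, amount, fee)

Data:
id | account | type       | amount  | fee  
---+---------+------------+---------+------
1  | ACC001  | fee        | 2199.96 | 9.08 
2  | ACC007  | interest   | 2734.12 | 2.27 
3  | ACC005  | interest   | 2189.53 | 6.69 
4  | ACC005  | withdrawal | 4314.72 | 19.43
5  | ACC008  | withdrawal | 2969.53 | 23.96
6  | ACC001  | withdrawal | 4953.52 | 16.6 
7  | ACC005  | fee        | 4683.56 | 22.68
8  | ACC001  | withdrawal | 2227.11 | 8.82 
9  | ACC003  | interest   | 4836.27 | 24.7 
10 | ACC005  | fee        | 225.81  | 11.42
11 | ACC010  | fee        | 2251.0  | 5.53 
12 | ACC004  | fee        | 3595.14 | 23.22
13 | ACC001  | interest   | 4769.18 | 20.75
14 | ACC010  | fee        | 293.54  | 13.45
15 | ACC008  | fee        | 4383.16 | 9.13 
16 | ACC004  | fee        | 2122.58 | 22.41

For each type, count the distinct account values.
SELECT type, COUNT(DISTINCT account)
FROM transactions
GROUP BY type

Result:
  fee: 5 distinct
  interest: 4 distinct
  withdrawal: 3 distinct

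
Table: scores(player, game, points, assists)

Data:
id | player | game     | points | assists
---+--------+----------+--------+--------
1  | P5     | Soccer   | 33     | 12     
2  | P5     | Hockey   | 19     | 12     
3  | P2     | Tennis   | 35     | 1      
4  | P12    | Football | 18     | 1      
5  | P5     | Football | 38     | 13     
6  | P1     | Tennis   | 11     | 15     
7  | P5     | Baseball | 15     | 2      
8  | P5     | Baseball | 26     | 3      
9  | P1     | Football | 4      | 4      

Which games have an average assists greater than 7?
SELECT game, AVG(assists)
FROM scores
GROUP BY game
HAVING AVG(assists) > 7

Result:
  Hockey: avg=12.00
  Soccer: avg=12.00
  Tennis: avg=8.00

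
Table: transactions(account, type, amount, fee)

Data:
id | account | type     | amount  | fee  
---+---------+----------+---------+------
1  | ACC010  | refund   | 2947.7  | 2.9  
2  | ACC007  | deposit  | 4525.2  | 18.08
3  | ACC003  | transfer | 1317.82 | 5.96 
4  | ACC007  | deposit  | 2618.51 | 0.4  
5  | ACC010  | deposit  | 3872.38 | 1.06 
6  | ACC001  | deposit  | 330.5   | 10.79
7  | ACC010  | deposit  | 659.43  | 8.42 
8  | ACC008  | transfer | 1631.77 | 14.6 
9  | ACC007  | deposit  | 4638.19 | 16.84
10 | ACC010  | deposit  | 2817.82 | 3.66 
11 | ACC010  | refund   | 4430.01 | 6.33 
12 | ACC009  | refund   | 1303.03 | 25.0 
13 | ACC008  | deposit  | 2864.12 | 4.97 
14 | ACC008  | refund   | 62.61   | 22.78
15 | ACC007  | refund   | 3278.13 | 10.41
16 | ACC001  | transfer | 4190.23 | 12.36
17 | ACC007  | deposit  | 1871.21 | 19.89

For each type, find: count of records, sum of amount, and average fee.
SELECT type,
       COUNT(*) as cnt,
       SUM(amount) as total_amount,
       AVG(fee) as avg_fee
FROM transactions
GROUP BY type

Result:
  deposit: 9 records, 24197.36 total amount, 9.35 avg fee
  refund: 5 records, 12021.48 total amount, 13.48 avg fee
  transfer: 3 records, 7139.82 total amount, 10.97 avg fee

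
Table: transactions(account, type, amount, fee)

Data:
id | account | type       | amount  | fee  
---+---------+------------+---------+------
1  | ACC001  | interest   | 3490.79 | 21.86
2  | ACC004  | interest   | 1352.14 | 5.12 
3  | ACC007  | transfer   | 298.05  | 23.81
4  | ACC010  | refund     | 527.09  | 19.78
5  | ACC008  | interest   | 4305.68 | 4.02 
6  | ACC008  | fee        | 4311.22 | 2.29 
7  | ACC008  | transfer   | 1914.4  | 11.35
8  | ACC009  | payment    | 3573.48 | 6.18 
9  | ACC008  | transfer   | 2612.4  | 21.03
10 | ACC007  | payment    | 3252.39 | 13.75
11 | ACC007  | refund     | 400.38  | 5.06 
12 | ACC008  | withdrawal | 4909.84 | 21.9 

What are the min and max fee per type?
SELECT type, MIN(fee), MAX(fee)
FROM transactions
GROUP BY type

Result:
  fee: min=2.29, max=2.29
  interest: min=4.02, max=21.86
  payment: min=6.18, max=13.75
  refund: min=5.06, max=19.78
  transfer: min=11.35, max=23.81
  withdrawal: min=21.90, max=21.90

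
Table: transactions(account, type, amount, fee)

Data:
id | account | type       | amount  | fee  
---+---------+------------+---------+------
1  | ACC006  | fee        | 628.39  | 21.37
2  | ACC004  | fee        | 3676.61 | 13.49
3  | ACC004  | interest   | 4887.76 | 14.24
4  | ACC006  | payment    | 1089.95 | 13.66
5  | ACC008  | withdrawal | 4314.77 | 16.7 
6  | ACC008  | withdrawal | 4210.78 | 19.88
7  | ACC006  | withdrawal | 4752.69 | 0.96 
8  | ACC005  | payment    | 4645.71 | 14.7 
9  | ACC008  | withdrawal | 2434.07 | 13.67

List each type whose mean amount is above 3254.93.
SELECT type, AVG(amount)
FROM transactions
GROUP BY type
HAVING AVG(amount) > 3254.93

Result:
  interest: avg=4887.76
  withdrawal: avg=3928.08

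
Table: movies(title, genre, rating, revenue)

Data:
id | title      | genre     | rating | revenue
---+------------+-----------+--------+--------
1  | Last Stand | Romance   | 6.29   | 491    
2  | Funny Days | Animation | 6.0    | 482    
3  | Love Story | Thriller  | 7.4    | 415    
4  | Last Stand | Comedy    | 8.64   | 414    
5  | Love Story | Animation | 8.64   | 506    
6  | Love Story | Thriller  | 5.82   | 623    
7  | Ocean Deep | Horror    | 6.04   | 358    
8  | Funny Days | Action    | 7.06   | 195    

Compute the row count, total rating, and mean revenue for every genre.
SELECT genre,
       COUNT(*) as cnt,
       SUM(rating) as total_rating,
       AVG(revenue) as avg_revenue
FROM movies
GROUP BY genre

Result:
  Action: 1 records, 7.06 total rating, 195.00 avg revenue
  Animation: 2 records, 14.64 total rating, 494.00 avg revenue
  Comedy: 1 records, 8.64 total rating, 414.00 avg revenue
  Horror: 1 records, 6.04 total rating, 358.00 avg revenue
  Romance: 1 records, 6.29 total rating, 491.00 avg revenue
  Thriller: 2 records, 13.22 total rating, 519.00 avg revenue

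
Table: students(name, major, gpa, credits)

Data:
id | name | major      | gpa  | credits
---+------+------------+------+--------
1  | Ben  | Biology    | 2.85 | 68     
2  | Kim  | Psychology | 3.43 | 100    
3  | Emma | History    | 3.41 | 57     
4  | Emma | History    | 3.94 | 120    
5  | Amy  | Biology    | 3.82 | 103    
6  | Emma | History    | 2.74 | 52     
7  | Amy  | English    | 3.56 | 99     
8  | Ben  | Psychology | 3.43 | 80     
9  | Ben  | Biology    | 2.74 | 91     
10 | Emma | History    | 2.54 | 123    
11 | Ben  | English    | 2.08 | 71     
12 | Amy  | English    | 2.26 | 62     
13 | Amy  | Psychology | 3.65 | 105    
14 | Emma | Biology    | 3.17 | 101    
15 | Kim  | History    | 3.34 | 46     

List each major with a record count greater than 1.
SELECT major, COUNT(*) as cnt
FROM students
GROUP BY major
HAVING COUNT(*) > 1

Result:
  Biology: 4
  English: 3
  History: 5
  Psychology: 3

Note: HAVING filters groups after aggregation, WHERE filters rows before.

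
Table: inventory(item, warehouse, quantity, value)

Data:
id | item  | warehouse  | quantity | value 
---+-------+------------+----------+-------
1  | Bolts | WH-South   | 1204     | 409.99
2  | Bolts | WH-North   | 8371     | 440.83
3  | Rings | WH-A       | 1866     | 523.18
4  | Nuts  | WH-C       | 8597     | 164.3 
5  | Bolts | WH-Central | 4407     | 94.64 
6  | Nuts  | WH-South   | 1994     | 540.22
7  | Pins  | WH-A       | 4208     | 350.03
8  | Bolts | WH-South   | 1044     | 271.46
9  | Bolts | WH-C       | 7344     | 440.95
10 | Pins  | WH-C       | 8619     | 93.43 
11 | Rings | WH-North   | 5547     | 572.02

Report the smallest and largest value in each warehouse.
SELECT warehouse, MIN(value), MAX(value)
FROM inventory
GROUP BY warehouse

Result:
  WH-A: min=350.03, max=523.18
  WH-C: min=93.43, max=440.95
  WH-Central: min=94.64, max=94.64
  WH-North: min=440.83, max=572.02
  WH-South: min=271.46, max=540.22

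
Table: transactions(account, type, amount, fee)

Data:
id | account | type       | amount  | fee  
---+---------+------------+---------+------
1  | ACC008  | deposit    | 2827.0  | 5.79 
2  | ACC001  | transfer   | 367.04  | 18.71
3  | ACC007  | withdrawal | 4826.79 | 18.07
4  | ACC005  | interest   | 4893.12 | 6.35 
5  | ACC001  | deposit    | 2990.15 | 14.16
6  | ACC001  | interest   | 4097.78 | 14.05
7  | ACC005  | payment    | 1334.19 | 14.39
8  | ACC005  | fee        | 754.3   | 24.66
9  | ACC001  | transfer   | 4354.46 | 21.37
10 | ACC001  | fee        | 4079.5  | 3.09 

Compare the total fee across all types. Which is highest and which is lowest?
SELECT type, SUM(fee)
FROM transactions
GROUP BY type
ORDER BY SUM(fee)

All groups:
  payment: 14.39
  withdrawal: 18.07
  deposit: 19.95
  interest: 20.40
  fee: 27.75
  transfer: 40.08

Highest: transfer (40.08)
Lowest: payment (14.39)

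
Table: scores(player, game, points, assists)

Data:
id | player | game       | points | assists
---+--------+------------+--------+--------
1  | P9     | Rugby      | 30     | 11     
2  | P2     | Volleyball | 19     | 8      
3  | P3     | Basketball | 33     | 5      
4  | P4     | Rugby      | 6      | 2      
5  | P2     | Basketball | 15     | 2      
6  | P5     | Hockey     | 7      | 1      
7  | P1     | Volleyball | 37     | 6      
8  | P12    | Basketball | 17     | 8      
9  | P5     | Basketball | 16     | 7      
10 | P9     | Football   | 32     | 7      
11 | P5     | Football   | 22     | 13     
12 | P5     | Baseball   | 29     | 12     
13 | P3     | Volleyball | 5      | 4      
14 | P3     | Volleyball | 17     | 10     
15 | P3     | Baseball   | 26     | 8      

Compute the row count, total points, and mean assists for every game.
SELECT game,
       COUNT(*) as cnt,
       SUM(points) as total_points,
       AVG(assists) as avg_assists
FROM scores
GROUP BY game

Result:
  Baseball: 2 records, 55 total points, 10.00 avg assists
  Basketball: 4 records, 81 total points, 5.50 avg assists
  Football: 2 records, 54 total points, 10.00 avg assists
  Hockey: 1 records, 7 total points, 1.00 avg assists
  Rugby: 2 records, 36 total points, 6.50 avg assists
  Volleyball: 4 records, 78 total points, 7.00 avg assists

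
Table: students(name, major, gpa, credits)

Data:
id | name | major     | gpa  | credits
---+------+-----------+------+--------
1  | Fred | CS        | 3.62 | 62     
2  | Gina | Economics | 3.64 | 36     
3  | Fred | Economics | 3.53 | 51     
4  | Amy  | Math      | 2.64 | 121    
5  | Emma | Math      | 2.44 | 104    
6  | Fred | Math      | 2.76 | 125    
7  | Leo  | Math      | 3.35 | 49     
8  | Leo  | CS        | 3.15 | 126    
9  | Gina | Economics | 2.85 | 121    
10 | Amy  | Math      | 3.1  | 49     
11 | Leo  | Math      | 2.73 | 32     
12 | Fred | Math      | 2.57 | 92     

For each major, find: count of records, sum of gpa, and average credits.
SELECT major,
       COUNT(*) as cnt,
       SUM(gpa) as total_gpa,
       AVG(credits) as avg_credits
FROM students
GROUP BY major

Result:
  CS: 2 records, 6.77 total gpa, 94.00 avg credits
  Economics: 3 records, 10.02 total gpa, 69.33 avg credits
  Math: 7 records, 19.59 total gpa, 81.71 avg credits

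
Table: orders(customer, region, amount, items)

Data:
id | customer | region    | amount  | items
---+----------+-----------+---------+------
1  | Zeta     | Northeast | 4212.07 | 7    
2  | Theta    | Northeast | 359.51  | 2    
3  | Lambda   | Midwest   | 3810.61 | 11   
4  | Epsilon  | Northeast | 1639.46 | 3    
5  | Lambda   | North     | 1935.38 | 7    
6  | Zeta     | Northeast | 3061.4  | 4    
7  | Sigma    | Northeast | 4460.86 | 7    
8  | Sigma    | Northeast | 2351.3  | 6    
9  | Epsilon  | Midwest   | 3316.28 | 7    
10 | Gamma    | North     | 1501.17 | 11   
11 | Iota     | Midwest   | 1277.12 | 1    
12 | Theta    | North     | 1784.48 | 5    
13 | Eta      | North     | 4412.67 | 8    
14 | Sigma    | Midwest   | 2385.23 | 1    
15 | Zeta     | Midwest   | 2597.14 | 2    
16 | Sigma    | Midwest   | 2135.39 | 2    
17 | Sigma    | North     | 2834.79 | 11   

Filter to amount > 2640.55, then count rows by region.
SELECT region, COUNT(*)
FROM orders
WHERE amount > 2640.55
GROUP BY region

Note: WHERE filters rows before grouping.

Result:
  Midwest: 2
  North: 2
  Northeast: 3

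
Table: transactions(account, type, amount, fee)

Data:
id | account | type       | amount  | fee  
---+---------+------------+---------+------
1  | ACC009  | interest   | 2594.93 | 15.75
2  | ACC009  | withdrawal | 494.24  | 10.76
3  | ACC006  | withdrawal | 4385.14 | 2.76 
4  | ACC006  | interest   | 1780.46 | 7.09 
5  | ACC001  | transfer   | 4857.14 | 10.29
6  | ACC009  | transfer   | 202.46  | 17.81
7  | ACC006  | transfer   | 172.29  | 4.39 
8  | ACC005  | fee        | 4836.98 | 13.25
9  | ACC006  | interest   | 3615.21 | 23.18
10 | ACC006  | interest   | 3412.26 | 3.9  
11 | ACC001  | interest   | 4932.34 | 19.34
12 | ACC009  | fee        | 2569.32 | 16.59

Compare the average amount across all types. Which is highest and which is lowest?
SELECT type, AVG(amount)
FROM transactions
GROUP BY type
ORDER BY AVG(amount)

All groups:
  transfer: 1743.96
  withdrawal: 2439.69
  interest: 3267.04
  fee: 3703.15

Highest: fee (3703.15)
Lowest: transfer (1743.96)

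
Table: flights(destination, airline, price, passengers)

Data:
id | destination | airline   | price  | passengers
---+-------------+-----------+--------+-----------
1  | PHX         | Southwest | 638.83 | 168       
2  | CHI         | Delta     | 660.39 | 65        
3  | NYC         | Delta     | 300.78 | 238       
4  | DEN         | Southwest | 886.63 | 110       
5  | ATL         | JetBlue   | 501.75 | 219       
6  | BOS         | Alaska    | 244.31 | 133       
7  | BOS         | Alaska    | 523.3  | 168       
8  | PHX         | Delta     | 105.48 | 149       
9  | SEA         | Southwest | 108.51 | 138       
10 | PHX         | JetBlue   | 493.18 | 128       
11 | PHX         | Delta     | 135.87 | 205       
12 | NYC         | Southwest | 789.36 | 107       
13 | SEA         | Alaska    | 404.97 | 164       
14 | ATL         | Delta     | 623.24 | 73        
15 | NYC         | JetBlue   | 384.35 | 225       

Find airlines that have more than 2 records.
SELECT airline, COUNT(*) as cnt
FROM flights
GROUP BY airline
HAVING COUNT(*) > 2

Result:
  Alaska: 3
  Delta: 5
  JetBlue: 3
  Southwest: 4

Note: HAVING filters groups after aggregation, WHERE filters rows before.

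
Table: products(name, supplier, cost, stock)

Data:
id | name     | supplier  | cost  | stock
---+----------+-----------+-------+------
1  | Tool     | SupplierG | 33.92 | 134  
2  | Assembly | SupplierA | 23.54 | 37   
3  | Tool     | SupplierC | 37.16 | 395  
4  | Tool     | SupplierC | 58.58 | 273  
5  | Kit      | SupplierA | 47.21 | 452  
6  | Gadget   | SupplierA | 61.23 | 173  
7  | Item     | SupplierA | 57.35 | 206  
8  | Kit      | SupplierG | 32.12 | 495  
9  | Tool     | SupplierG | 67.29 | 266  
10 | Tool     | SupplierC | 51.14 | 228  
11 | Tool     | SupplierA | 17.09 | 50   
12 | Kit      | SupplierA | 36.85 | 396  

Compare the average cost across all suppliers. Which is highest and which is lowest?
SELECT supplier, AVG(cost)
FROM products
GROUP BY supplier
ORDER BY AVG(cost)

All groups:
  SupplierA: 40.55
  SupplierG: 44.44
  SupplierC: 48.96

Highest: SupplierC (48.96)
Lowest: SupplierA (40.55)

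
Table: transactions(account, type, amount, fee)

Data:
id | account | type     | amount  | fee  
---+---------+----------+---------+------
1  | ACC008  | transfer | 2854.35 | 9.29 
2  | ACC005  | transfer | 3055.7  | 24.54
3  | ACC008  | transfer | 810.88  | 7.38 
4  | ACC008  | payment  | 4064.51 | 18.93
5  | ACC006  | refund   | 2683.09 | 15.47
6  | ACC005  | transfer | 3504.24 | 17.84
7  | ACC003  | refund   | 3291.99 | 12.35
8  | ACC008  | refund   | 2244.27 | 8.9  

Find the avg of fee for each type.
SELECT type, AVG(fee) as result
FROM transactions
GROUP BY type

Result:
  payment: 18.93
  refund: 12.24
  transfer: 14.76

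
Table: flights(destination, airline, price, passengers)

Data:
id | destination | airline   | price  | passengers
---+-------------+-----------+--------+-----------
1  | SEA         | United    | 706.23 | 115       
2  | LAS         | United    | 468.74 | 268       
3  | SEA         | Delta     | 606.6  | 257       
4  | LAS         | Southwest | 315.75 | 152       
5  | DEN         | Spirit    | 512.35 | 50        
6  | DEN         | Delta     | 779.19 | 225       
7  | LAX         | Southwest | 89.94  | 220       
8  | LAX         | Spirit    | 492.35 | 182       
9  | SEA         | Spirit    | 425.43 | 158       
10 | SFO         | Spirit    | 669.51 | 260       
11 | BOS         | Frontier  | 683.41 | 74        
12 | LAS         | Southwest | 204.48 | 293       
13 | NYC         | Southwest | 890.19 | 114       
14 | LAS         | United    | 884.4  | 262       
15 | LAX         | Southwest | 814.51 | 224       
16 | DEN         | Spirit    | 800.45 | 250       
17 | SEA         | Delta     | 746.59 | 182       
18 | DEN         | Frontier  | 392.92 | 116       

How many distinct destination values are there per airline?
SELECT airline, COUNT(DISTINCT destination)
FROM flights
GROUP BY airline

Result:
  Delta: 2 distinct
  Frontier: 2 distinct
  Southwest: 3 distinct
  Spirit: 4 distinct
  United: 2 distinct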